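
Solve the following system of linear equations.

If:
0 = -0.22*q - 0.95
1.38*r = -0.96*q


Then:
q = -4.32
r = 3.00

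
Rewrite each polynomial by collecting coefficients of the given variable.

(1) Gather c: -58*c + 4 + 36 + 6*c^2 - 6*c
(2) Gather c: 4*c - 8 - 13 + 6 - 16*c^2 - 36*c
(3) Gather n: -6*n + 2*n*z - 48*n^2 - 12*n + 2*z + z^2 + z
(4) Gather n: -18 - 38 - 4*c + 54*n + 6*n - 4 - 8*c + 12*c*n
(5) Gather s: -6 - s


(1) = 6*c^2 - 64*c + 40
(2) = -16*c^2 - 32*c - 15
(3) = -48*n^2 + n*(2*z - 18) + z^2 + 3*z
(4) = -12*c + n*(12*c + 60) - 60
(5) = -s - 6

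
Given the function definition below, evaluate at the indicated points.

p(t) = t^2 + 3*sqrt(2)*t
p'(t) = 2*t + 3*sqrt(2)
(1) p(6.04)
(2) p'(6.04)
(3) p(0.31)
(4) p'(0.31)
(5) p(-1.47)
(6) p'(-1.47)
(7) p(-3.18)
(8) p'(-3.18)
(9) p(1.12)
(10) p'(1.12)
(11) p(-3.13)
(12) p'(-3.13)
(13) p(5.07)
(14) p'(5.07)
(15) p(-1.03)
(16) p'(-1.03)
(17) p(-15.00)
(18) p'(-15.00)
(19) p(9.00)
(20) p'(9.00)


(1) = 62.11
(2) = 16.32
(3) = 1.41
(4) = 4.86
(5) = -4.08
(6) = 1.30
(7) = -3.38
(8) = -2.12
(9) = 6.01
(10) = 6.48
(11) = -3.48
(12) = -2.02
(13) = 47.22
(14) = 14.38
(15) = -3.31
(16) = 2.18
(17) = 161.36
(18) = -25.76
(19) = 119.18
(20) = 22.24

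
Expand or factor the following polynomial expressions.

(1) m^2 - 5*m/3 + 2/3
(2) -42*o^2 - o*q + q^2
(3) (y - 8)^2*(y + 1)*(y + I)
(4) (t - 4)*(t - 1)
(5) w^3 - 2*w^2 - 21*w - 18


(1) = (m - 1)*(m - 2/3)
(2) = (-7*o + q)*(6*o + q)
(3) = y^4 - 15*y^3 + I*y^3 + 48*y^2 - 15*I*y^2 + 64*y + 48*I*y + 64*I
(4) = t^2 - 5*t + 4
(5) = (w - 6)*(w + 1)*(w + 3)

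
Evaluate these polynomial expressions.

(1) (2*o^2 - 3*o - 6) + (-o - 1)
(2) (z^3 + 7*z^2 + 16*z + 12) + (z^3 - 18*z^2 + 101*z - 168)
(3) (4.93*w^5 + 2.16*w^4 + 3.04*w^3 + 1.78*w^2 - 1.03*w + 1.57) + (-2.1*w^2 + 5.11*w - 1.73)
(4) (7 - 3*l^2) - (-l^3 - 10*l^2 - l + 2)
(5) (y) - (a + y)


(1) = 2*o^2 - 4*o - 7
(2) = 2*z^3 - 11*z^2 + 117*z - 156
(3) = 4.93*w^5 + 2.16*w^4 + 3.04*w^3 - 0.32*w^2 + 4.08*w - 0.16
(4) = l^3 + 7*l^2 + l + 5
(5) = -a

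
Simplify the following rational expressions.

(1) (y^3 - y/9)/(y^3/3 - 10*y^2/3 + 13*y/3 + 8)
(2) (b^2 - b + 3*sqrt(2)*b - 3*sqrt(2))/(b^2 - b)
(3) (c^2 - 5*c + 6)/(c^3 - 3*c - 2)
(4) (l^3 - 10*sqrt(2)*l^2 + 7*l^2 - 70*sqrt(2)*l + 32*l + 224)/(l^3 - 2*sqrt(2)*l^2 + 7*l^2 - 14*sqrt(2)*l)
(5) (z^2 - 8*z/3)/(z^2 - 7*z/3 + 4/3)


(1) = (9*y^3 - y)/(3*y^3 - 30*y^2 + 39*y + 72)
(2) = (b + 3*sqrt(2))/b
(3) = (c - 3)/(c^2 + 2*c + 1)
(4) = (l - 8*sqrt(2))/l
(5) = (3*z^2 - 8*z)/(3*z^2 - 7*z + 4)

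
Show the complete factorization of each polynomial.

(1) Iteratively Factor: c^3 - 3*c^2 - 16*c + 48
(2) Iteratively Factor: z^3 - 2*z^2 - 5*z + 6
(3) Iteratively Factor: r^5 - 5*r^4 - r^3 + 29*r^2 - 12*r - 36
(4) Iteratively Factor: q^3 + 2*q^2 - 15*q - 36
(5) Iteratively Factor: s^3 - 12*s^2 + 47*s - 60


(1) = (c - 3)*(c^2 - 16) = (c - 4)*(c - 3)*(c + 4)
(2) = (z + 2)*(z^2 - 4*z + 3) = (z - 1)*(z + 2)*(z - 3)
(3) = (r + 2)*(r^4 - 7*r^3 + 13*r^2 + 3*r - 18) = (r - 3)*(r + 2)*(r^3 - 4*r^2 + r + 6) = (r - 3)*(r + 1)*(r + 2)*(r^2 - 5*r + 6) = (r - 3)^2*(r + 1)*(r + 2)*(r - 2)
(4) = (q + 3)*(q^2 - q - 12) = (q - 4)*(q + 3)*(q + 3)
(5) = (s - 5)*(s^2 - 7*s + 12) = (s - 5)*(s - 4)*(s - 3)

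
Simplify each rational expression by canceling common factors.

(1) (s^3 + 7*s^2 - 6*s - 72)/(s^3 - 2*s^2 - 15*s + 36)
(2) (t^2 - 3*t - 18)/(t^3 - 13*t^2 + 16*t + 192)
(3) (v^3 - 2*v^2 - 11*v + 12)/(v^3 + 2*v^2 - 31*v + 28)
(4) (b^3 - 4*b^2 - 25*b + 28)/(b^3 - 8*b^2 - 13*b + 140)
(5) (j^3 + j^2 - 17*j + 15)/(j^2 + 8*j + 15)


(1) = (s + 6)/(s - 3)
(2) = (t - 6)/(t^2 - 16*t + 64)
(3) = (v + 3)/(v + 7)
(4) = (b - 1)/(b - 5)
(5) = (j^2 - 4*j + 3)/(j + 3)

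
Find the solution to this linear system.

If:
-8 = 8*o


Then:
o = -1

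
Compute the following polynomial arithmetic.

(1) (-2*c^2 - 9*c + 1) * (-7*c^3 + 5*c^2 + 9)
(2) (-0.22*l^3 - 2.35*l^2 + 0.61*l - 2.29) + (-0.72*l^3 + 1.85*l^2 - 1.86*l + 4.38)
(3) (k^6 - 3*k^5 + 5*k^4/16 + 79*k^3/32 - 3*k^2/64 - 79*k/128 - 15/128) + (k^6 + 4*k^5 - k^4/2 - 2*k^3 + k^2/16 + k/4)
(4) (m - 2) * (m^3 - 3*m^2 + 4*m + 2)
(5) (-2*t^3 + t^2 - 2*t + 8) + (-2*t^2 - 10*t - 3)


(1) = 14*c^5 + 53*c^4 - 52*c^3 - 13*c^2 - 81*c + 9
(2) = -0.94*l^3 - 0.5*l^2 - 1.25*l + 2.09
(3) = 2*k^6 + k^5 - 3*k^4/16 + 15*k^3/32 + k^2/64 - 47*k/128 - 15/128
(4) = m^4 - 5*m^3 + 10*m^2 - 6*m - 4
(5) = -2*t^3 - t^2 - 12*t + 5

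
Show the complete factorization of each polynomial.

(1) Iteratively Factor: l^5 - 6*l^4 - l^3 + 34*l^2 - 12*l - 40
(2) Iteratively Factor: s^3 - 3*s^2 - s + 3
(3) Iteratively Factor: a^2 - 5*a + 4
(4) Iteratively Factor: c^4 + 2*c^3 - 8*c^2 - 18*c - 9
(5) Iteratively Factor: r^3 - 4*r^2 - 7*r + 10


(1) = (l - 5)*(l^4 - l^3 - 6*l^2 + 4*l + 8) = (l - 5)*(l - 2)*(l^3 + l^2 - 4*l - 4) = (l - 5)*(l - 2)*(l + 1)*(l^2 - 4) = (l - 5)*(l - 2)^2*(l + 1)*(l + 2)
(2) = (s + 1)*(s^2 - 4*s + 3) = (s - 1)*(s + 1)*(s - 3)
(3) = (a - 1)*(a - 4)
(4) = (c + 1)*(c^3 + c^2 - 9*c - 9) = (c + 1)*(c + 3)*(c^2 - 2*c - 3) = (c + 1)^2*(c + 3)*(c - 3)
(5) = (r + 2)*(r^2 - 6*r + 5) = (r - 1)*(r + 2)*(r - 5)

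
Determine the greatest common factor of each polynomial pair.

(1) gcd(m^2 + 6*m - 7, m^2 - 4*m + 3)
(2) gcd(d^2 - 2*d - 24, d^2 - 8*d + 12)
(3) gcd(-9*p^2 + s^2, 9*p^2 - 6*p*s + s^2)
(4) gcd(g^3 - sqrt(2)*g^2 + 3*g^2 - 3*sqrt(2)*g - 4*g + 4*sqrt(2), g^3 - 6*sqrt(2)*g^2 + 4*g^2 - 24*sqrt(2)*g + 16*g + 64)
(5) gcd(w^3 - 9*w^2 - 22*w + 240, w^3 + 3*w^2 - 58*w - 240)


(1) = m - 1
(2) = gcd((d - 6)*(d + 4), (d - 6)*(d - 2)) = d - 6
(3) = 3*p - s
(4) = gcd((g - 1)*(g + 4)*(g - sqrt(2)), (g + 4)*(g - 4*sqrt(2))*(g - 2*sqrt(2))) = g + 4
(5) = gcd((w - 8)*(w - 6)*(w + 5), (w - 8)*(w + 5)*(w + 6)) = w^2 - 3*w - 40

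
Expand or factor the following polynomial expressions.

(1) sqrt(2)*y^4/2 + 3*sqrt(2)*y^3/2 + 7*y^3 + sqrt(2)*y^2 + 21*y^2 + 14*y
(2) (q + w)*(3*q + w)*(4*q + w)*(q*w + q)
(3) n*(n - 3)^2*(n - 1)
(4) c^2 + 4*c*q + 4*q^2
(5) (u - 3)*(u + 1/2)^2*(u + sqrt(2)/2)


(1) = y*(y + 1)*(y + 7*sqrt(2))*(sqrt(2)*y/2 + sqrt(2))
(2) = 12*q^4*w + 12*q^4 + 19*q^3*w^2 + 19*q^3*w + 8*q^2*w^3 + 8*q^2*w^2 + q*w^4 + q*w^3
(3) = n^4 - 7*n^3 + 15*n^2 - 9*n
(4) = (c + 2*q)^2
(5) = u^4 - 2*u^3 + sqrt(2)*u^3/2 - 11*u^2/4 - sqrt(2)*u^2 - 11*sqrt(2)*u/8 - 3*u/4 - 3*sqrt(2)/8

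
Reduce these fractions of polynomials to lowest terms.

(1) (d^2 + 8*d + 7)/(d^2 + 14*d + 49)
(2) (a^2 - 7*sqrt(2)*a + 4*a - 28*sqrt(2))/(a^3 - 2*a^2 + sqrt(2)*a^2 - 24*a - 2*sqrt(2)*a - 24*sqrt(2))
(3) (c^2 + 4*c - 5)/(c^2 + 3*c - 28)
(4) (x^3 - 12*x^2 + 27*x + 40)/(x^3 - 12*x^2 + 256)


(1) = (d + 1)/(d + 7)
(2) = (a - 7*sqrt(2))/(a^2 + a*(-6 + sqrt(2)) - 6*sqrt(2))
(3) = (c^2 + 4*c - 5)/(c^2 + 3*c - 28)
(4) = (x^2 - 4*x - 5)/(x^2 - 4*x - 32)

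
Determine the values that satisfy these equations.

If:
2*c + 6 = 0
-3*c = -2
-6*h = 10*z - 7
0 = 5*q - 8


Then:
No Solution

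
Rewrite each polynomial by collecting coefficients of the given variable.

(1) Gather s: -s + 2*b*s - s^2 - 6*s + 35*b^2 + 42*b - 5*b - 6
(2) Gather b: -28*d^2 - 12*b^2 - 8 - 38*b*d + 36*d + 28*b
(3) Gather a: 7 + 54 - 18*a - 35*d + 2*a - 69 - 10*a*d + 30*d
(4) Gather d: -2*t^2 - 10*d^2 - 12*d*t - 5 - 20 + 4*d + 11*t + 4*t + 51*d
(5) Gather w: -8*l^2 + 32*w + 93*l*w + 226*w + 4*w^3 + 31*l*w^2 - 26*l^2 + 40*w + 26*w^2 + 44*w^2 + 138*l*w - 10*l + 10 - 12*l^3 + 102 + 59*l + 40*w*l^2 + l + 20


(1) = 35*b^2 + 37*b - s^2 + s*(2*b - 7) - 6
(2) = -12*b^2 + b*(28 - 38*d) - 28*d^2 + 36*d - 8
(3) = a*(-10*d - 16) - 5*d - 8
(4) = -10*d^2 + d*(55 - 12*t) - 2*t^2 + 15*t - 25
(5) = -12*l^3 - 34*l^2 + 50*l + 4*w^3 + w^2*(31*l + 70) + w*(40*l^2 + 231*l + 298) + 132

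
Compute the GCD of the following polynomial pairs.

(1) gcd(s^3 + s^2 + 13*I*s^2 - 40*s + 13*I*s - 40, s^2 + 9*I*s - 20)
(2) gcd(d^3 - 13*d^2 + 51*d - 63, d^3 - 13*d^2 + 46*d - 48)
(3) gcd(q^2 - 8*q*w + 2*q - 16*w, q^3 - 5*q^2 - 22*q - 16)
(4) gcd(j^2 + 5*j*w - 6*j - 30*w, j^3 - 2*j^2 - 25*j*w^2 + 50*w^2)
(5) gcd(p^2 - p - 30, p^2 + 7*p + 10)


(1) = gcd((s + 1)*(s + 5*I)*(s + 8*I), (s + 4*I)*(s + 5*I)) = s + 5*I
(2) = gcd((d - 7)*(d - 3)^2, (d - 8)*(d - 3)*(d - 2)) = d - 3
(3) = q + 2
(4) = j + 5*w
(5) = p + 5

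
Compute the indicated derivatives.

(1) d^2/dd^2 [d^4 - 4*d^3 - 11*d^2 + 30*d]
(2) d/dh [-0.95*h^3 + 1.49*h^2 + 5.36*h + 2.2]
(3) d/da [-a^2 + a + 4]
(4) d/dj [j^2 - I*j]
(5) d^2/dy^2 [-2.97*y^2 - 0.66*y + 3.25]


(1) = 12*d^2 - 24*d - 22
(2) = -2.85*h^2 + 2.98*h + 5.36
(3) = 1 - 2*a
(4) = 2*j - I
(5) = -5.94000000000000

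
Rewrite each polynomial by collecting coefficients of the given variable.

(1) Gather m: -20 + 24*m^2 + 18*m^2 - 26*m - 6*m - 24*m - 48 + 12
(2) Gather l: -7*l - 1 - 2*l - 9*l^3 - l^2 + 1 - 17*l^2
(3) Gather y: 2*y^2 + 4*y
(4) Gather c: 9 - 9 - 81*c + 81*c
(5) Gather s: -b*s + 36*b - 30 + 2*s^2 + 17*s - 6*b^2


(1) = 42*m^2 - 56*m - 56
(2) = -9*l^3 - 18*l^2 - 9*l
(3) = 2*y^2 + 4*y
(4) = 0
(5) = -6*b^2 + 36*b + 2*s^2 + s*(17 - b) - 30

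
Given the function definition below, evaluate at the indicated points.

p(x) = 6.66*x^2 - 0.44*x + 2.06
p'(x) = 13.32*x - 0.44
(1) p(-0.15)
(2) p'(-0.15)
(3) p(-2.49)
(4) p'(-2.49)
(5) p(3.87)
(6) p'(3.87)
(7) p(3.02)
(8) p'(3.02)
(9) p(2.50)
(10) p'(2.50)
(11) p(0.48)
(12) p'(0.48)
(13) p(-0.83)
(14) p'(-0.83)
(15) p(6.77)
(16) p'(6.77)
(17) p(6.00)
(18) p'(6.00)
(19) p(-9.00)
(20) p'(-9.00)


(1) = 2.28
(2) = -2.44
(3) = 44.45
(4) = -33.61
(5) = 100.10
(6) = 51.11
(7) = 61.47
(8) = 39.79
(9) = 42.59
(10) = 32.86
(11) = 3.38
(12) = 5.95
(13) = 7.01
(14) = -11.50
(15) = 304.33
(16) = 89.74
(17) = 239.18
(18) = 79.48
(19) = 545.48
(20) = -120.32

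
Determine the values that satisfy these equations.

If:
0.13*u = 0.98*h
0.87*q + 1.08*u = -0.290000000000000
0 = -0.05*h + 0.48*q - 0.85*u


Then:
h = -0.01
q = -0.20
u = -0.11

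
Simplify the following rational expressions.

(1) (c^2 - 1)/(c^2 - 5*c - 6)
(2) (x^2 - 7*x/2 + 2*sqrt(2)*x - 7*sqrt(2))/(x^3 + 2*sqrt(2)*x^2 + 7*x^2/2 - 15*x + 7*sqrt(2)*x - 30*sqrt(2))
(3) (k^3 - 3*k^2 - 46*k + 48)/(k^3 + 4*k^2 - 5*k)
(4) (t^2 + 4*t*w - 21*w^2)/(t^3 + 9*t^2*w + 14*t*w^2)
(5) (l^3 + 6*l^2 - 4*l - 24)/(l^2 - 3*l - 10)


(1) = (c - 1)/(c - 6)
(2) = (4*x - 14)/(4*x^2 + 14*x - 60)
(3) = (k^2 - 2*k - 48)/(k^2 + 5*k)
(4) = (t - 3*w)/(t^2 + 2*t*w)
(5) = (l^2 + 4*l - 12)/(l - 5)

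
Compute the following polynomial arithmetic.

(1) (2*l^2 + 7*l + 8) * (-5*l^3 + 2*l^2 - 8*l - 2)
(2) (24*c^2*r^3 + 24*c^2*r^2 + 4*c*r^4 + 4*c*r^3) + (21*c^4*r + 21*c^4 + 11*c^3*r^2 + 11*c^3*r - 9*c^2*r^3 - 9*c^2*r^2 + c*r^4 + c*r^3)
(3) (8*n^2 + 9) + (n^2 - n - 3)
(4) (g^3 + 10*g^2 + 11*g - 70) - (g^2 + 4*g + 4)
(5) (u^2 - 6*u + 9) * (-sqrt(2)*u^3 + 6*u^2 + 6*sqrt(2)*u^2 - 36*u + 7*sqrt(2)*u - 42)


(1) = -10*l^5 - 31*l^4 - 42*l^3 - 44*l^2 - 78*l - 16
(2) = 21*c^4*r + 21*c^4 + 11*c^3*r^2 + 11*c^3*r + 15*c^2*r^3 + 15*c^2*r^2 + 5*c*r^4 + 5*c*r^3
(3) = 9*n^2 - n + 6
(4) = g^3 + 9*g^2 + 7*g - 74
(5) = -sqrt(2)*u^5 + 6*u^4 + 12*sqrt(2)*u^4 - 72*u^3 - 38*sqrt(2)*u^3 + 12*sqrt(2)*u^2 + 228*u^2 - 72*u + 63*sqrt(2)*u - 378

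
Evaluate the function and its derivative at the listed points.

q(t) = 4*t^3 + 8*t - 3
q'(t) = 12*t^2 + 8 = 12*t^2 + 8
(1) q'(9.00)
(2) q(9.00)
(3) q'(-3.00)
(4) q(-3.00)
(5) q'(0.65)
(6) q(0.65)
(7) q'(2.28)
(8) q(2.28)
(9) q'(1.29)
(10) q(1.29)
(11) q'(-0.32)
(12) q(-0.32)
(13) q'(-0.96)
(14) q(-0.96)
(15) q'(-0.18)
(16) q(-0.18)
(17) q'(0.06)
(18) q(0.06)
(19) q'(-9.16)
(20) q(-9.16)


(1) = 980.00
(2) = 2985.00
(3) = 116.00
(4) = -135.00
(5) = 13.07
(6) = 3.30
(7) = 70.38
(8) = 62.65
(9) = 27.97
(10) = 15.91
(11) = 9.23
(12) = -5.69
(13) = 19.06
(14) = -14.22
(15) = 8.39
(16) = -4.46
(17) = 8.04
(18) = -2.52
(19) = 1014.87
(20) = -3150.58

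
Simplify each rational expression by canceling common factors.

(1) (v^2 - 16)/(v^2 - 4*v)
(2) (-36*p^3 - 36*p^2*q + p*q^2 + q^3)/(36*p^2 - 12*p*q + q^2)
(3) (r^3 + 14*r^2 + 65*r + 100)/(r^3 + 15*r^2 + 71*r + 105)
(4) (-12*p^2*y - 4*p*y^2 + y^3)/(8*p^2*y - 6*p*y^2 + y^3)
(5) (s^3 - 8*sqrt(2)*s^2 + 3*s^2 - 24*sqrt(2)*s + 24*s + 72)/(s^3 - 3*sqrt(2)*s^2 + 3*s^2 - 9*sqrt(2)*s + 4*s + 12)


(1) = (v + 4)/v
(2) = (-6*p^2 - 7*p*q - q^2)/(6*p - q)
(3) = (r^2 + 9*r + 20)/(r^2 + 10*r + 21)
(4) = (-12*p^2 - 4*p*y + y^2)/(8*p^2 - 6*p*y + y^2)
(5) = (s - 6*sqrt(2))/(s - sqrt(2))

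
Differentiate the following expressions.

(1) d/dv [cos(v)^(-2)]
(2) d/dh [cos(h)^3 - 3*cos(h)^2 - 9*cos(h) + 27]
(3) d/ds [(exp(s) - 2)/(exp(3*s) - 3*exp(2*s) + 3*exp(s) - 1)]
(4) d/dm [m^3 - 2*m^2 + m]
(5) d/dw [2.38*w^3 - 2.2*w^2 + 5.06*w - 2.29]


(1) = 2*sin(v)/cos(v)^3
(2) = 3*(sin(h)^2 + 2*cos(h) + 2)*sin(h)
(3) = (5 - 2*exp(s))*exp(s)/(exp(4*s) - 4*exp(3*s) + 6*exp(2*s) - 4*exp(s) + 1)
(4) = 3*m^2 - 4*m + 1
(5) = 7.14*w^2 - 4.4*w + 5.06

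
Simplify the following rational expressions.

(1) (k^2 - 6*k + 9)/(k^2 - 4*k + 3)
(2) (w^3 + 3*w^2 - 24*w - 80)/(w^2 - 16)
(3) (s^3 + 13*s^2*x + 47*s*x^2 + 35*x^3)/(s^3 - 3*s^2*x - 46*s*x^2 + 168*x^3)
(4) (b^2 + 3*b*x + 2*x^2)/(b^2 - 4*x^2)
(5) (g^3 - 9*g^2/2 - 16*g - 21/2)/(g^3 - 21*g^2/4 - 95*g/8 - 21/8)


(1) = (k - 3)/(k - 1)
(2) = (w^2 - w - 20)/(w - 4)
(3) = (s^2 + 6*s*x + 5*x^2)/(s^2 - 10*s*x + 24*x^2)
(4) = (-b - x)/(-b + 2*x)
(5) = (4*g + 4)/(4*g + 1)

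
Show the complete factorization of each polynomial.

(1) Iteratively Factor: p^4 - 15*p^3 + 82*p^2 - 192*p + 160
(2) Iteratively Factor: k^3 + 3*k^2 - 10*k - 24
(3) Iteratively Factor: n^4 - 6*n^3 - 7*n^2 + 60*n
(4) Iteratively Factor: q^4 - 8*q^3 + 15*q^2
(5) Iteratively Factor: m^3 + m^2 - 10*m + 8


(1) = (p - 5)*(p^3 - 10*p^2 + 32*p - 32) = (p - 5)*(p - 4)*(p^2 - 6*p + 8) = (p - 5)*(p - 4)^2*(p - 2)
(2) = (k + 4)*(k^2 - k - 6) = (k - 3)*(k + 4)*(k + 2)
(3) = (n - 4)*(n^3 - 2*n^2 - 15*n) = (n - 5)*(n - 4)*(n^2 + 3*n) = n*(n - 5)*(n - 4)*(n + 3)
(4) = (q)*(q^3 - 8*q^2 + 15*q) = q*(q - 3)*(q^2 - 5*q) = q^2*(q - 3)*(q - 5)
(5) = (m - 2)*(m^2 + 3*m - 4) = (m - 2)*(m + 4)*(m - 1)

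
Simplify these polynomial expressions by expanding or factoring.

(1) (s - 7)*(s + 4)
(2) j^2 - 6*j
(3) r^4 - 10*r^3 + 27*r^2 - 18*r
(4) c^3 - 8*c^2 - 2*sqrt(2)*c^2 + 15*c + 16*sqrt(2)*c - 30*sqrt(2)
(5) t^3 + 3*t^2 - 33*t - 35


(1) = s^2 - 3*s - 28
(2) = j*(j - 6)
(3) = r*(r - 6)*(r - 3)*(r - 1)
(4) = (c - 5)*(c - 3)*(c - 2*sqrt(2))
(5) = (t - 5)*(t + 1)*(t + 7)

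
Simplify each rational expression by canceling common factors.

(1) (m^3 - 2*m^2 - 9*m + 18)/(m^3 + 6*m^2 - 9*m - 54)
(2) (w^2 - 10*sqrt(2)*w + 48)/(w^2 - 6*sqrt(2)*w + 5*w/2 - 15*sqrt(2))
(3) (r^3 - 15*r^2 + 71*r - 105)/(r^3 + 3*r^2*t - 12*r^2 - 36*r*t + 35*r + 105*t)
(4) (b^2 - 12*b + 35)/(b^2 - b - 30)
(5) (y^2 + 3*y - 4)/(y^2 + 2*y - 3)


(1) = (m - 2)/(m + 6)
(2) = (2*w - 8*sqrt(2))/(2*w + 5)
(3) = (r - 3)/(r + 3*t)
(4) = (b^2 - 12*b + 35)/(b^2 - b - 30)
(5) = (y + 4)/(y + 3)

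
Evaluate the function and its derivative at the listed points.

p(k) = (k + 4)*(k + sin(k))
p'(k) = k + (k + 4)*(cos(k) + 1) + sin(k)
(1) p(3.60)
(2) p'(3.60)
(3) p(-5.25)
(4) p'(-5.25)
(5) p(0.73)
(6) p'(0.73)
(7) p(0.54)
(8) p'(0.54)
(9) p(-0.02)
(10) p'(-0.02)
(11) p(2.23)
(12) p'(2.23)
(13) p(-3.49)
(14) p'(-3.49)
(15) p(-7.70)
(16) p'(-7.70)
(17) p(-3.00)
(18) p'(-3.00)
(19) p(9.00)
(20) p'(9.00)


(1) = 24.00
(2) = 3.94
(3) = 5.49
(4) = -6.28
(5) = 6.61
(6) = 9.65
(7) = 4.79
(8) = 9.49
(9) = -0.16
(10) = 7.92
(11) = 18.82
(12) = 5.43
(13) = -1.61
(14) = -3.12
(15) = 32.15
(16) = -12.96
(17) = -3.14
(18) = -3.13
(19) = 122.36
(20) = 10.57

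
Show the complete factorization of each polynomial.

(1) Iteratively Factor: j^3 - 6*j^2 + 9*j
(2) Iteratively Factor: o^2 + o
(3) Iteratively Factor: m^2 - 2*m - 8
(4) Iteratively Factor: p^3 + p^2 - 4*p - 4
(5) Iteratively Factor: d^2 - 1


(1) = (j - 3)*(j^2 - 3*j) = (j - 3)^2*(j)
(2) = (o)*(o + 1)
(3) = (m + 2)*(m - 4)
(4) = (p + 2)*(p^2 - p - 2) = (p + 1)*(p + 2)*(p - 2)
(5) = (d + 1)*(d - 1)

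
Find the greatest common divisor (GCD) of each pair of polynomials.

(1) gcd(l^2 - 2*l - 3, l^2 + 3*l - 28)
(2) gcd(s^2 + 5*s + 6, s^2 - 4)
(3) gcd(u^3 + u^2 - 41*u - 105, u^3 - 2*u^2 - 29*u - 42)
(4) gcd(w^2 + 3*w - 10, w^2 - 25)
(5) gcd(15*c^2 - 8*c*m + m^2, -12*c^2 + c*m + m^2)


(1) = gcd((l - 3)*(l + 1), (l - 4)*(l + 7)) = 1
(2) = gcd((s + 2)*(s + 3), (s - 2)*(s + 2)) = s + 2
(3) = gcd((u - 7)*(u + 3)*(u + 5), (u - 7)*(u + 2)*(u + 3)) = u^2 - 4*u - 21
(4) = w + 5
(5) = gcd((-5*c + m)*(-3*c + m), (-3*c + m)*(4*c + m)) = 3*c - m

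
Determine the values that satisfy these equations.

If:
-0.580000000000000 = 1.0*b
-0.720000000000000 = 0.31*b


Then:
No Solution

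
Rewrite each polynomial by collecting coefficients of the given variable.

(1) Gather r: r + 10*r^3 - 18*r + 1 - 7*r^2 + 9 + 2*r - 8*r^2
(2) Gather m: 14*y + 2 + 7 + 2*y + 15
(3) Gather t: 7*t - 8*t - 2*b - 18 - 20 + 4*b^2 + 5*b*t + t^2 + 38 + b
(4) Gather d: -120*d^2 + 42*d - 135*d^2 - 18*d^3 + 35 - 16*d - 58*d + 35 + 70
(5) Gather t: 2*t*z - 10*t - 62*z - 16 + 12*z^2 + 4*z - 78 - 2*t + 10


(1) = 10*r^3 - 15*r^2 - 15*r + 10
(2) = 16*y + 24
(3) = 4*b^2 - b + t^2 + t*(5*b - 1)
(4) = -18*d^3 - 255*d^2 - 32*d + 140
(5) = t*(2*z - 12) + 12*z^2 - 58*z - 84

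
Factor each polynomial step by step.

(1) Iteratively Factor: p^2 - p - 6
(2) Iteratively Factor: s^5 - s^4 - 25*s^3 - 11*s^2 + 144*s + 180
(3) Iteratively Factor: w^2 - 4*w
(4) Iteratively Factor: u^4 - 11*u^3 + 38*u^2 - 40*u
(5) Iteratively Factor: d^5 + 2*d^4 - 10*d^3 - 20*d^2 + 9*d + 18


(1) = (p - 3)*(p + 2)
(2) = (s - 3)*(s^4 + 2*s^3 - 19*s^2 - 68*s - 60) = (s - 3)*(s + 3)*(s^3 - s^2 - 16*s - 20) = (s - 3)*(s + 2)*(s + 3)*(s^2 - 3*s - 10) = (s - 3)*(s + 2)^2*(s + 3)*(s - 5)
(3) = (w - 4)*(w)
(4) = (u - 2)*(u^3 - 9*u^2 + 20*u) = u*(u - 2)*(u^2 - 9*u + 20) = u*(u - 4)*(u - 2)*(u - 5)
(5) = (d + 3)*(d^4 - d^3 - 7*d^2 + d + 6) = (d + 1)*(d + 3)*(d^3 - 2*d^2 - 5*d + 6) = (d - 1)*(d + 1)*(d + 3)*(d^2 - d - 6) = (d - 1)*(d + 1)*(d + 2)*(d + 3)*(d - 3)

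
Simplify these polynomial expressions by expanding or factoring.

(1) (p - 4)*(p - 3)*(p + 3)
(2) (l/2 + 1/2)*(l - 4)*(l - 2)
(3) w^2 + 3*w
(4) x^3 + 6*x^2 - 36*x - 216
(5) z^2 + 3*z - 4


(1) = p^3 - 4*p^2 - 9*p + 36
(2) = l^3/2 - 5*l^2/2 + l + 4
(3) = w*(w + 3)
(4) = (x - 6)*(x + 6)^2
(5) = (z - 1)*(z + 4)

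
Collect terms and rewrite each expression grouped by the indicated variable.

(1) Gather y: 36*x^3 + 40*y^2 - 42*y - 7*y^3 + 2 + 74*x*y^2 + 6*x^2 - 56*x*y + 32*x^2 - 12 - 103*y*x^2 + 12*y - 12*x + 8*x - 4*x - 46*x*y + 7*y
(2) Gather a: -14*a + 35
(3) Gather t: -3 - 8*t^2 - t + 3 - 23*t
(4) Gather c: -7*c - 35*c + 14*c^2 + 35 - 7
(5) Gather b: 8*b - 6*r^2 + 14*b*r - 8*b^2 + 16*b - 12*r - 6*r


(1) = 36*x^3 + 38*x^2 - 8*x - 7*y^3 + y^2*(74*x + 40) + y*(-103*x^2 - 102*x - 23) - 10
(2) = 35 - 14*a
(3) = -8*t^2 - 24*t
(4) = 14*c^2 - 42*c + 28
(5) = -8*b^2 + b*(14*r + 24) - 6*r^2 - 18*r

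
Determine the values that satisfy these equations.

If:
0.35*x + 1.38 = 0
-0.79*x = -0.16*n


Then:
n = -19.47
x = -3.94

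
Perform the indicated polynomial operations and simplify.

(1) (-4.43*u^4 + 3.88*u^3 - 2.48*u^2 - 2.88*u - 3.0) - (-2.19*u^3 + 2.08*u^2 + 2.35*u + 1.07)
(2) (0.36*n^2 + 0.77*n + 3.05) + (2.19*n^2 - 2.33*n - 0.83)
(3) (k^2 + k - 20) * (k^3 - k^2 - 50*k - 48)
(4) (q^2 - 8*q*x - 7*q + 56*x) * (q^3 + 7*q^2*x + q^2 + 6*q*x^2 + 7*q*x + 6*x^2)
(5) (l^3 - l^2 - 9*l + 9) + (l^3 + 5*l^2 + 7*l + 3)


(1) = -4.43*u^4 + 6.07*u^3 - 4.56*u^2 - 5.23*u - 4.07
(2) = 2.55*n^2 - 1.56*n + 2.22
(3) = k^5 - 71*k^3 - 78*k^2 + 952*k + 960
(4) = q^5 - q^4*x - 6*q^4 - 50*q^3*x^2 + 6*q^3*x - 7*q^3 - 48*q^2*x^3 + 300*q^2*x^2 + 7*q^2*x + 288*q*x^3 + 350*q*x^2 + 336*x^3
(5) = 2*l^3 + 4*l^2 - 2*l + 12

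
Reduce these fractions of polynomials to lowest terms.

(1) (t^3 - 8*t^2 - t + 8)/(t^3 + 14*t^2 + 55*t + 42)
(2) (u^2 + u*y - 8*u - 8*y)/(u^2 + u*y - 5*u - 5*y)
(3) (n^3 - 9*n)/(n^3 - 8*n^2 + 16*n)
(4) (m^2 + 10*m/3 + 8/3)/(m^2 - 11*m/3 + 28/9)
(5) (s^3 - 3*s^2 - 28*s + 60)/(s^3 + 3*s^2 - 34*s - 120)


(1) = (t^2 - 9*t + 8)/(t^2 + 13*t + 42)
(2) = (u - 8)/(u - 5)
(3) = (n^2 - 9)/(n^2 - 8*n + 16)
(4) = (9*m^2 + 30*m + 24)/(9*m^2 - 33*m + 28)
(5) = (s - 2)/(s + 4)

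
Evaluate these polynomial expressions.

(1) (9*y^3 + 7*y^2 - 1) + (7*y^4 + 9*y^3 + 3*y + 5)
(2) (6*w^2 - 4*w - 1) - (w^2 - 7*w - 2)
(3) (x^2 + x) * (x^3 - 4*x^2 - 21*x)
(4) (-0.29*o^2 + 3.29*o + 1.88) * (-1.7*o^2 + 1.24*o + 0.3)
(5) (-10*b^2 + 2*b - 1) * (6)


(1) = 7*y^4 + 18*y^3 + 7*y^2 + 3*y + 4
(2) = 5*w^2 + 3*w + 1
(3) = x^5 - 3*x^4 - 25*x^3 - 21*x^2
(4) = 0.493*o^4 - 5.9526*o^3 + 0.7966*o^2 + 3.3182*o + 0.564
(5) = -60*b^2 + 12*b - 6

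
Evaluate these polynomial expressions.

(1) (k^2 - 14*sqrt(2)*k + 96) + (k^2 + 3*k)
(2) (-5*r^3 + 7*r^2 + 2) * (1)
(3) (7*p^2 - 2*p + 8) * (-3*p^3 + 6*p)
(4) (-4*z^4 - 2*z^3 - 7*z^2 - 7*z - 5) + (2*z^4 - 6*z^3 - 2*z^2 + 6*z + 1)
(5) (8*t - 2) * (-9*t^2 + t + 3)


(1) = 2*k^2 - 14*sqrt(2)*k + 3*k + 96
(2) = -5*r^3 + 7*r^2 + 2
(3) = -21*p^5 + 6*p^4 + 18*p^3 - 12*p^2 + 48*p
(4) = -2*z^4 - 8*z^3 - 9*z^2 - z - 4
(5) = -72*t^3 + 26*t^2 + 22*t - 6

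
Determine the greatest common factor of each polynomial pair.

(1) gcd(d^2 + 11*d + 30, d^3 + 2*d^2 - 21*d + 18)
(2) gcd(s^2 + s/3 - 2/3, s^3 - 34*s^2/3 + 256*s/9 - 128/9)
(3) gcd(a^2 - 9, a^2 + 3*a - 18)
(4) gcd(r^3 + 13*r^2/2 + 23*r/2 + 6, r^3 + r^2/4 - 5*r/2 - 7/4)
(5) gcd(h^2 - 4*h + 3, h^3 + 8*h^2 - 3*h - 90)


(1) = d + 6
(2) = s - 2/3
(3) = gcd((a - 3)*(a + 3), (a - 3)*(a + 6)) = a - 3
(4) = gcd((r + 1)*(r + 3/2)*(r + 4), (r - 7/4)*(r + 1)^2) = r + 1
(5) = gcd((h - 3)*(h - 1), (h - 3)*(h + 5)*(h + 6)) = h - 3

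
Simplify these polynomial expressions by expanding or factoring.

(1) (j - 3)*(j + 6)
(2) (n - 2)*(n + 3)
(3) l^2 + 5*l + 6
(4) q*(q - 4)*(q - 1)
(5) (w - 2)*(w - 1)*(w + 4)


(1) = j^2 + 3*j - 18
(2) = n^2 + n - 6
(3) = (l + 2)*(l + 3)
(4) = q^3 - 5*q^2 + 4*q
(5) = w^3 + w^2 - 10*w + 8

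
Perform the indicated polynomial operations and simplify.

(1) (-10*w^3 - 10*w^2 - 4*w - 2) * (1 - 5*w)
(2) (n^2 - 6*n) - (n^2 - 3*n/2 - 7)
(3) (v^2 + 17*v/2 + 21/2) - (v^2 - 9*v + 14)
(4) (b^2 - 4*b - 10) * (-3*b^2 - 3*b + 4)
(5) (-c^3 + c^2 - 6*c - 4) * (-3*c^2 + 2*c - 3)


(1) = 50*w^4 + 40*w^3 + 10*w^2 + 6*w - 2
(2) = 7 - 9*n/2
(3) = 35*v/2 - 7/2
(4) = -3*b^4 + 9*b^3 + 46*b^2 + 14*b - 40
(5) = 3*c^5 - 5*c^4 + 23*c^3 - 3*c^2 + 10*c + 12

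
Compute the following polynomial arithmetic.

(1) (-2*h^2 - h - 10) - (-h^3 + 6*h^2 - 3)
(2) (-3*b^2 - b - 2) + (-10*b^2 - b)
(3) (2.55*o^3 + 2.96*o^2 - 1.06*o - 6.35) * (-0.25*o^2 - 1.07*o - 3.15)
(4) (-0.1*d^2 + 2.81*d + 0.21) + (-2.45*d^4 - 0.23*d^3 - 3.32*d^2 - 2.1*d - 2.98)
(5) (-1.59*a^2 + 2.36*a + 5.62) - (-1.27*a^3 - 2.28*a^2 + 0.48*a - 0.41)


(1) = h^3 - 8*h^2 - h - 7
(2) = -13*b^2 - 2*b - 2
(3) = -0.6375*o^5 - 3.4685*o^4 - 10.9347*o^3 - 6.6023*o^2 + 10.1335*o + 20.0025
(4) = -2.45*d^4 - 0.23*d^3 - 3.42*d^2 + 0.71*d - 2.77
(5) = 1.27*a^3 + 0.69*a^2 + 1.88*a + 6.03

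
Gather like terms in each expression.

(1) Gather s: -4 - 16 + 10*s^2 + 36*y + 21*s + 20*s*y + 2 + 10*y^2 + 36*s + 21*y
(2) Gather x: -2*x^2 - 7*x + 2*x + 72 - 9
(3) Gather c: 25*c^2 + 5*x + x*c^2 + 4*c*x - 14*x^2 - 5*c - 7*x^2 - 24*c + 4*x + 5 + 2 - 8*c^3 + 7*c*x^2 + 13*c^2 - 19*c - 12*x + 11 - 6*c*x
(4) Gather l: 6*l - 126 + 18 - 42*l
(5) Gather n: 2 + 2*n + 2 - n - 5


(1) = 10*s^2 + s*(20*y + 57) + 10*y^2 + 57*y - 18
(2) = -2*x^2 - 5*x + 63
(3) = -8*c^3 + c^2*(x + 38) + c*(7*x^2 - 2*x - 48) - 21*x^2 - 3*x + 18
(4) = -36*l - 108
(5) = n - 1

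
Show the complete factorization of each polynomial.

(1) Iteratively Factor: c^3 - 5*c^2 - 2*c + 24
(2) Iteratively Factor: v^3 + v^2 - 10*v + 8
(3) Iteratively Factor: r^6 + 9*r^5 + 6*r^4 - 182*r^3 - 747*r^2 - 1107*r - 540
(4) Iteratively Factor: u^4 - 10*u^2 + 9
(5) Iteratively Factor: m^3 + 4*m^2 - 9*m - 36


(1) = (c - 4)*(c^2 - c - 6) = (c - 4)*(c + 2)*(c - 3)
(2) = (v + 4)*(v^2 - 3*v + 2) = (v - 1)*(v + 4)*(v - 2)
(3) = (r + 3)*(r^5 + 6*r^4 - 12*r^3 - 146*r^2 - 309*r - 180) = (r + 3)*(r + 4)*(r^4 + 2*r^3 - 20*r^2 - 66*r - 45) = (r + 3)^2*(r + 4)*(r^3 - r^2 - 17*r - 15) = (r + 1)*(r + 3)^2*(r + 4)*(r^2 - 2*r - 15) = (r + 1)*(r + 3)^3*(r + 4)*(r - 5)
(4) = (u + 3)*(u^3 - 3*u^2 - u + 3) = (u + 1)*(u + 3)*(u^2 - 4*u + 3) = (u - 3)*(u + 1)*(u + 3)*(u - 1)
(5) = (m + 4)*(m^2 - 9) = (m - 3)*(m + 4)*(m + 3)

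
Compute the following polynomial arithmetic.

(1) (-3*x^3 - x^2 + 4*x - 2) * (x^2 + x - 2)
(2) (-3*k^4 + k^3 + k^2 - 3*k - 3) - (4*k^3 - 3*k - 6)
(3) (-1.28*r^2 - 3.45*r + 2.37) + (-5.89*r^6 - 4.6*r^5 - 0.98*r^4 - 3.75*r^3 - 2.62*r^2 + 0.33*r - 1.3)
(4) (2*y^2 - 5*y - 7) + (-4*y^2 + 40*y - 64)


(1) = -3*x^5 - 4*x^4 + 9*x^3 + 4*x^2 - 10*x + 4
(2) = -3*k^4 - 3*k^3 + k^2 + 3
(3) = -5.89*r^6 - 4.6*r^5 - 0.98*r^4 - 3.75*r^3 - 3.9*r^2 - 3.12*r + 1.07
(4) = -2*y^2 + 35*y - 71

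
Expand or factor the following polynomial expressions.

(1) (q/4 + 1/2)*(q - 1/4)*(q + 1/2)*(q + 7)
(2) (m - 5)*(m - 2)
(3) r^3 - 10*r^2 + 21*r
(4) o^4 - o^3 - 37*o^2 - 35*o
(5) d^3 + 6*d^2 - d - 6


(1) = q^4/4 + 37*q^3/16 + 129*q^2/32 + 19*q/32 - 7/16
(2) = m^2 - 7*m + 10
(3) = r*(r - 7)*(r - 3)
(4) = o*(o - 7)*(o + 1)*(o + 5)
(5) = (d - 1)*(d + 1)*(d + 6)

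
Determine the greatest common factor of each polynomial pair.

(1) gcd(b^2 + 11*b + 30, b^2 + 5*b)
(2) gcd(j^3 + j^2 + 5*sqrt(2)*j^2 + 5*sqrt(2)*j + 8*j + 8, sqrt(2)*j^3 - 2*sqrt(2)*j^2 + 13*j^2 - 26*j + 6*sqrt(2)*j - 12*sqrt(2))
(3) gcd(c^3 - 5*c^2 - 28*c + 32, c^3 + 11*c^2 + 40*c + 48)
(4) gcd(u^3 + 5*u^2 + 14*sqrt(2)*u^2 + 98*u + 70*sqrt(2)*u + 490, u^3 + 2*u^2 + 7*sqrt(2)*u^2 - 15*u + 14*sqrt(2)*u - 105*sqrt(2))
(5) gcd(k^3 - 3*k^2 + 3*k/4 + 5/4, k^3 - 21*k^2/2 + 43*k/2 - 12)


(1) = b + 5
(2) = gcd((j + 1)*(j + sqrt(2))*(j + 4*sqrt(2)), (j - 2)*(j + 6*sqrt(2))*(sqrt(2)*j + 1)) = 1
(3) = gcd((c - 8)*(c - 1)*(c + 4), (c + 3)*(c + 4)^2) = c + 4
(4) = gcd((u + 5)*(u + 7*sqrt(2))^2, (u - 3)*(u + 5)*(u + 7*sqrt(2))) = u^2 + u*(5 + 7*sqrt(2)) + 35*sqrt(2)
(5) = k - 1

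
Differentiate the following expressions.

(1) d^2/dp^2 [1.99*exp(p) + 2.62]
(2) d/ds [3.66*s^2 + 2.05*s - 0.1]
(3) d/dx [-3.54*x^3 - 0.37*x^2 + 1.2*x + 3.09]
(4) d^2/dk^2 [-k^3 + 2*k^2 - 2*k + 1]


(1) = 1.99*exp(p)
(2) = 7.32*s + 2.05
(3) = -10.62*x^2 - 0.74*x + 1.2
(4) = 4 - 6*k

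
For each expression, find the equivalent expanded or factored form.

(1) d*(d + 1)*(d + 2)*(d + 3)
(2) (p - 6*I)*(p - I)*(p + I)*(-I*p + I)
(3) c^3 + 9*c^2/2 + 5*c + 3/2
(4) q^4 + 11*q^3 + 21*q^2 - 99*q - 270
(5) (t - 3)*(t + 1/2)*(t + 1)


(1) = d^4 + 6*d^3 + 11*d^2 + 6*d
(2) = -I*p^4 - 6*p^3 + I*p^3 + 6*p^2 - I*p^2 - 6*p + I*p + 6
(3) = (c + 1/2)*(c + 1)*(c + 3)
(4) = (q - 3)*(q + 3)*(q + 5)*(q + 6)
(5) = t^3 - 3*t^2/2 - 4*t - 3/2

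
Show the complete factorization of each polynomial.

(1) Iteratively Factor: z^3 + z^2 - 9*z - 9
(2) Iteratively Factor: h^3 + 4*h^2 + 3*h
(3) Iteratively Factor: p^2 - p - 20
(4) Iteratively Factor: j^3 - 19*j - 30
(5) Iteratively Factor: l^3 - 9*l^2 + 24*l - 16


(1) = (z + 3)*(z^2 - 2*z - 3) = (z - 3)*(z + 3)*(z + 1)
(2) = (h + 1)*(h^2 + 3*h) = (h + 1)*(h + 3)*(h)
(3) = (p - 5)*(p + 4)
(4) = (j + 2)*(j^2 - 2*j - 15) = (j - 5)*(j + 2)*(j + 3)
(5) = (l - 1)*(l^2 - 8*l + 16) = (l - 4)*(l - 1)*(l - 4)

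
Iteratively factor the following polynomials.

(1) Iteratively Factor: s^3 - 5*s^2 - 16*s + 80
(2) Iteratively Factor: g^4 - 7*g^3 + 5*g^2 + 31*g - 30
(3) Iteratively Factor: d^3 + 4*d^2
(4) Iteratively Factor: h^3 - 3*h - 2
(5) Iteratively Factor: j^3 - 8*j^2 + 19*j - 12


(1) = (s - 4)*(s^2 - s - 20) = (s - 5)*(s - 4)*(s + 4)
(2) = (g - 5)*(g^3 - 2*g^2 - 5*g + 6) = (g - 5)*(g - 1)*(g^2 - g - 6) = (g - 5)*(g - 1)*(g + 2)*(g - 3)
(3) = (d)*(d^2 + 4*d) = d*(d + 4)*(d)
(4) = (h + 1)*(h^2 - h - 2) = (h - 2)*(h + 1)*(h + 1)
(5) = (j - 1)*(j^2 - 7*j + 12) = (j - 4)*(j - 1)*(j - 3)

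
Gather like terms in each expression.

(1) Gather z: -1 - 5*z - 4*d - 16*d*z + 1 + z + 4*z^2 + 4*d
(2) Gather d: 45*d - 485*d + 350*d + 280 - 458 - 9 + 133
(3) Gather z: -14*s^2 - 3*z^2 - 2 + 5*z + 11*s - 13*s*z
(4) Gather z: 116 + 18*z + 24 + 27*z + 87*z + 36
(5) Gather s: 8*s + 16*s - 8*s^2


(1) = 4*z^2 + z*(-16*d - 4)
(2) = -90*d - 54
(3) = -14*s^2 + 11*s - 3*z^2 + z*(5 - 13*s) - 2
(4) = 132*z + 176
(5) = -8*s^2 + 24*s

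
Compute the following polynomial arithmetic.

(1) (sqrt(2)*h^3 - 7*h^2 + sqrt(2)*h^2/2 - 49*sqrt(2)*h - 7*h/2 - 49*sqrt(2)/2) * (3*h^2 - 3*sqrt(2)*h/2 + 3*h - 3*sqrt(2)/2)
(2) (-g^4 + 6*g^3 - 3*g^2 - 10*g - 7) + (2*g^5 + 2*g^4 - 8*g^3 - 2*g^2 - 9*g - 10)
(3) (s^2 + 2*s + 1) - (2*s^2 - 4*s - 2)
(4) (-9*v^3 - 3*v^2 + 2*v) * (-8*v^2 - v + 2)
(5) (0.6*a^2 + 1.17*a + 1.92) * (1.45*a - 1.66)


(1) = 3*sqrt(2)*h^5 - 24*h^4 + 9*sqrt(2)*h^4/2 - 135*sqrt(2)*h^3 - 36*h^3 - 819*sqrt(2)*h^2/4 + 135*h^2 - 273*sqrt(2)*h/4 + 441*h/2 + 147/2
(2) = 2*g^5 + g^4 - 2*g^3 - 5*g^2 - 19*g - 17
(3) = -s^2 + 6*s + 3
(4) = 72*v^5 + 33*v^4 - 31*v^3 - 8*v^2 + 4*v
(5) = 0.87*a^3 + 0.7005*a^2 + 0.8418*a - 3.1872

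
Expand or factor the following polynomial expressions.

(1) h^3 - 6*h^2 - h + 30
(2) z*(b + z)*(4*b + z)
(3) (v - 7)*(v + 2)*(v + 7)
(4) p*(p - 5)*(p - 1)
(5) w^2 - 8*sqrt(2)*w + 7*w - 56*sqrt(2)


(1) = (h - 5)*(h - 3)*(h + 2)
(2) = 4*b^2*z + 5*b*z^2 + z^3
(3) = v^3 + 2*v^2 - 49*v - 98
(4) = p^3 - 6*p^2 + 5*p
(5) = (w + 7)*(w - 8*sqrt(2))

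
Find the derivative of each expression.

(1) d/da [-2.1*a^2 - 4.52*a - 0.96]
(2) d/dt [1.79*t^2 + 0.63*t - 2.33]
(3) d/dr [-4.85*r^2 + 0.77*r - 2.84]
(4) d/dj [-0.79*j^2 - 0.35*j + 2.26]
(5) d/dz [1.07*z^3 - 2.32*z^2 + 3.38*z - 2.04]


(1) = -4.2*a - 4.52
(2) = 3.58*t + 0.63
(3) = 0.77 - 9.7*r
(4) = -1.58*j - 0.35
(5) = 3.21*z^2 - 4.64*z + 3.38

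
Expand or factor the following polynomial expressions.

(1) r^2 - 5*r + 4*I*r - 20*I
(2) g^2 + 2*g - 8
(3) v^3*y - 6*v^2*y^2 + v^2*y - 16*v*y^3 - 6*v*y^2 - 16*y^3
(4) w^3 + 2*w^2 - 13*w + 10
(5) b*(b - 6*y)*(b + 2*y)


(1) = (r - 5)*(r + 4*I)
(2) = (g - 2)*(g + 4)
(3) = (v - 8*y)*(v + 2*y)*(v*y + y)
(4) = (w - 2)*(w - 1)*(w + 5)
(5) = b^3 - 4*b^2*y - 12*b*y^2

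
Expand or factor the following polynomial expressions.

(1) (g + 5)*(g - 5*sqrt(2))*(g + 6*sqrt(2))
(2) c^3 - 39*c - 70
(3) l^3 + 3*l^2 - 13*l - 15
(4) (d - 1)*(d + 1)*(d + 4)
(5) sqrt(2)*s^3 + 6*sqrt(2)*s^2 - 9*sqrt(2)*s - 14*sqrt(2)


(1) = g^3 + sqrt(2)*g^2 + 5*g^2 - 60*g + 5*sqrt(2)*g - 300
(2) = (c - 7)*(c + 2)*(c + 5)
(3) = (l - 3)*(l + 1)*(l + 5)
(4) = d^3 + 4*d^2 - d - 4
(5) = (s - 2)*(s + 7)*(sqrt(2)*s + sqrt(2))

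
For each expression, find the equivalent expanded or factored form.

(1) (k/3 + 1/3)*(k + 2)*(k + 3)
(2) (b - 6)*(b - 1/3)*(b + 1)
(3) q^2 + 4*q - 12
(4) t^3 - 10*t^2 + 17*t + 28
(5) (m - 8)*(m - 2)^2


(1) = k^3/3 + 2*k^2 + 11*k/3 + 2
(2) = b^3 - 16*b^2/3 - 13*b/3 + 2
(3) = (q - 2)*(q + 6)
(4) = (t - 7)*(t - 4)*(t + 1)
(5) = m^3 - 12*m^2 + 36*m - 32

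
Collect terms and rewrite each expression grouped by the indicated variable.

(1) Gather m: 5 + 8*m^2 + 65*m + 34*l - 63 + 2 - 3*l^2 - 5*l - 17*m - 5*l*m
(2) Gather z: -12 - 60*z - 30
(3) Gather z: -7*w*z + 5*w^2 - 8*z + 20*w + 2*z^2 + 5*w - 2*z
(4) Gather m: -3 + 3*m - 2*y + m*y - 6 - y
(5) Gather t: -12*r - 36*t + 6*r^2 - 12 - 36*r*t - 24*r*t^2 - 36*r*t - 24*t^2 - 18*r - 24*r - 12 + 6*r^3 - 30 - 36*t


(1) = -3*l^2 + 29*l + 8*m^2 + m*(48 - 5*l) - 56
(2) = -60*z - 42
(3) = 5*w^2 + 25*w + 2*z^2 + z*(-7*w - 10)
(4) = m*(y + 3) - 3*y - 9
(5) = 6*r^3 + 6*r^2 - 54*r + t^2*(-24*r - 24) + t*(-72*r - 72) - 54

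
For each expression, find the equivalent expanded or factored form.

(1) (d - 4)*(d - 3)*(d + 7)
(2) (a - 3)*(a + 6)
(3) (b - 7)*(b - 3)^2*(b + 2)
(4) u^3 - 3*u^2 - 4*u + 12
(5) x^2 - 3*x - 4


(1) = d^3 - 37*d + 84
(2) = a^2 + 3*a - 18
(3) = b^4 - 11*b^3 + 25*b^2 + 39*b - 126
(4) = (u - 3)*(u - 2)*(u + 2)
(5) = (x - 4)*(x + 1)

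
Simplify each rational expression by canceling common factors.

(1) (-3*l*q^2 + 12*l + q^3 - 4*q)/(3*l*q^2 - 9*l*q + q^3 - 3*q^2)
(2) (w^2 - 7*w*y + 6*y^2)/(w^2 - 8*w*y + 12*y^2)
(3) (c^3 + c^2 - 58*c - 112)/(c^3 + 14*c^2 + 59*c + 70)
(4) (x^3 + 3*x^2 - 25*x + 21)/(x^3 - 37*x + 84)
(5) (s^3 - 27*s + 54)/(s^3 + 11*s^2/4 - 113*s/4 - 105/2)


(1) = (-3*l*q^2 + 12*l + q^3 - 4*q)/(3*l*q^2 - 9*l*q + q^3 - 3*q^2)
(2) = (-w + y)/(-w + 2*y)
(3) = (c - 8)/(c + 5)
(4) = (x - 1)/(x - 4)
(5) = (4*s^2 - 24*s + 36)/(4*s^2 - 13*s - 35)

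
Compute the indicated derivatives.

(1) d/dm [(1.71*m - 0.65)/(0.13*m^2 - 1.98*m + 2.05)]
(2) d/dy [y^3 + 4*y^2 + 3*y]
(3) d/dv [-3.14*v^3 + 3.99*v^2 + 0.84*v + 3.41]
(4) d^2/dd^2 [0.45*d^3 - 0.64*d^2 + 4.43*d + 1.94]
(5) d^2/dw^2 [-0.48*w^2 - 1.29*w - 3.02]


(1) = (-0.2223*m^2 + 0.169*m + 2.2185)/(0.0169*m^4 - 0.5148*m^3 + 4.4534*m^2 - 8.118*m + 4.2025)
(2) = 3*y^2 + 8*y + 3
(3) = -9.42*v^2 + 7.98*v + 0.84
(4) = 2.7*d - 1.28
(5) = -0.960000000000000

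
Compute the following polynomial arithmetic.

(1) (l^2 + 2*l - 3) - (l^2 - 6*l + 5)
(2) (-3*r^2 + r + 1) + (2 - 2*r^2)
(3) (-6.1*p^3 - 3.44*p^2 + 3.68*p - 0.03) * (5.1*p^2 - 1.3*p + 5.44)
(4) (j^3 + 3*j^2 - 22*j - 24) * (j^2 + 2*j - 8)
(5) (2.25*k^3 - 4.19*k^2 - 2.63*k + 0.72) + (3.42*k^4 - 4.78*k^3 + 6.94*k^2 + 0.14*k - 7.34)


(1) = 8*l - 8
(2) = -5*r^2 + r + 3
(3) = -31.11*p^5 - 9.614*p^4 - 9.944*p^3 - 23.6506*p^2 + 20.0582*p - 0.1632
(4) = j^5 + 5*j^4 - 24*j^3 - 92*j^2 + 128*j + 192
(5) = 3.42*k^4 - 2.53*k^3 + 2.75*k^2 - 2.49*k - 6.62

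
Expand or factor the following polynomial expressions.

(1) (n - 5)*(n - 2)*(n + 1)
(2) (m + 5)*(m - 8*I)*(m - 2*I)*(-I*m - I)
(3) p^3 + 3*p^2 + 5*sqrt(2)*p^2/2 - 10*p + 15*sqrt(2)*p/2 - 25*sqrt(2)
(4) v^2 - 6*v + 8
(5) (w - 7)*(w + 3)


(1) = n^3 - 6*n^2 + 3*n + 10
(2) = -I*m^4 - 10*m^3 - 6*I*m^3 - 60*m^2 + 11*I*m^2 - 50*m + 96*I*m + 80*I
(3) = (p - 2)*(p + 5)*(p + 5*sqrt(2)/2)
(4) = (v - 4)*(v - 2)
(5) = w^2 - 4*w - 21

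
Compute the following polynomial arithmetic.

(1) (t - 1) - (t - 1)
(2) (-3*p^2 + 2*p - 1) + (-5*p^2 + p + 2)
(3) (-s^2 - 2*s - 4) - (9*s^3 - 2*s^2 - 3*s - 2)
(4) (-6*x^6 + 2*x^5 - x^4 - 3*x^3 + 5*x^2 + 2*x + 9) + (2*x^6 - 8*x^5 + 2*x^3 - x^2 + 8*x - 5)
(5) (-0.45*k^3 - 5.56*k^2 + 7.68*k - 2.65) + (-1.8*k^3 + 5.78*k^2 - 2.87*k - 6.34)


(1) = 0
(2) = -8*p^2 + 3*p + 1
(3) = -9*s^3 + s^2 + s - 2
(4) = -4*x^6 - 6*x^5 - x^4 - x^3 + 4*x^2 + 10*x + 4
(5) = -2.25*k^3 + 0.22*k^2 + 4.81*k - 8.99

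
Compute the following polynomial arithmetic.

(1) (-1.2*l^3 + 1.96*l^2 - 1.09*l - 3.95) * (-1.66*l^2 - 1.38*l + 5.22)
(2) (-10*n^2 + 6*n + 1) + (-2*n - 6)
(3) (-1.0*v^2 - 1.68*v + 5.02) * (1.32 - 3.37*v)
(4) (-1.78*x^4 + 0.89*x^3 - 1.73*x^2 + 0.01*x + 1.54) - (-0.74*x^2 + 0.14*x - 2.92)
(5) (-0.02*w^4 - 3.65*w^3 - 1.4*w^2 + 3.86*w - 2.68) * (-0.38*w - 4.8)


(1) = 1.992*l^5 - 1.5976*l^4 - 7.1594*l^3 + 18.2924*l^2 - 0.2388*l - 20.619
(2) = -10*n^2 + 4*n - 5
(3) = 3.37*v^3 + 4.3416*v^2 - 19.135*v + 6.6264
(4) = -1.78*x^4 + 0.89*x^3 - 0.99*x^2 - 0.13*x + 4.46
(5) = 0.0076*w^5 + 1.483*w^4 + 18.052*w^3 + 5.2532*w^2 - 17.5096*w + 12.864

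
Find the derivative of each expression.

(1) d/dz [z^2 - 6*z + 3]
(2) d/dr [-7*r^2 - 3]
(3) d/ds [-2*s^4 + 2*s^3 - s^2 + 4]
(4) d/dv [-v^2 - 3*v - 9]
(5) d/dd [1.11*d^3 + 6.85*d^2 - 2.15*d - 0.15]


(1) = 2*z - 6
(2) = -14*r
(3) = 2*s*(-4*s^2 + 3*s - 1)
(4) = -2*v - 3
(5) = 3.33*d^2 + 13.7*d - 2.15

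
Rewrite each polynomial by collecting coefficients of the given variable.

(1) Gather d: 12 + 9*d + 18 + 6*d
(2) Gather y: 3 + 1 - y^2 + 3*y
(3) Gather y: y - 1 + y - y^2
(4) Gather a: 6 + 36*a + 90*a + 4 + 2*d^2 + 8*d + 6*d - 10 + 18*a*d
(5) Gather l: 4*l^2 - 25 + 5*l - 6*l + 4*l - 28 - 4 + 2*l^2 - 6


(1) = 15*d + 30
(2) = -y^2 + 3*y + 4
(3) = -y^2 + 2*y - 1
(4) = a*(18*d + 126) + 2*d^2 + 14*d
(5) = 6*l^2 + 3*l - 63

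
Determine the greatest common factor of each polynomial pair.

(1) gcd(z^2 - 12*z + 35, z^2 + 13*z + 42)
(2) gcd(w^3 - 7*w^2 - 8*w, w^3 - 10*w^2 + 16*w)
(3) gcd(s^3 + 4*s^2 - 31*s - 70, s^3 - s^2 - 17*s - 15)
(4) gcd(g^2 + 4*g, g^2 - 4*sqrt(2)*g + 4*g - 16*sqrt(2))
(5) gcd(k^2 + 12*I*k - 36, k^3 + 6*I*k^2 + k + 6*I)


(1) = gcd((z - 7)*(z - 5), (z + 6)*(z + 7)) = 1
(2) = w^2 - 8*w
(3) = s - 5
(4) = g + 4
(5) = k + 6*I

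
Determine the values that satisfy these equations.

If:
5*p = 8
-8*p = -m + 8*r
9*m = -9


Then:
m = -1
p = 8/5
r = -69/40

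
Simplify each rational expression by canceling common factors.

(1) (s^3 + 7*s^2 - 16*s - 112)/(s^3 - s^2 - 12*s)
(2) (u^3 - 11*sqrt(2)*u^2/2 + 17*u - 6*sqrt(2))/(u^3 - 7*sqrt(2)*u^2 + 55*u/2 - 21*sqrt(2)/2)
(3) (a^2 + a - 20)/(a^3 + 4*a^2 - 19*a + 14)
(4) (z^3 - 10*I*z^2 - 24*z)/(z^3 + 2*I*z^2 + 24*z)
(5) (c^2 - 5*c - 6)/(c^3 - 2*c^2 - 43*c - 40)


(1) = (s^2 + 11*s + 28)/(s^2 + 3*s)
(2) = (4*u - 8*sqrt(2))/(4*u - 14*sqrt(2))
(3) = (a^2 + a - 20)/(a^3 + 4*a^2 - 19*a + 14)
(4) = (z - 6*I)/(z + 6*I)
(5) = (c - 6)/(c^2 - 3*c - 40)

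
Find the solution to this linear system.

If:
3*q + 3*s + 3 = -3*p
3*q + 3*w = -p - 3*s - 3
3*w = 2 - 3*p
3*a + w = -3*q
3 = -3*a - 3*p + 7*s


Then:
a = 301/90
p = 2/5
q = -103/30
s = 61/30
w = 4/15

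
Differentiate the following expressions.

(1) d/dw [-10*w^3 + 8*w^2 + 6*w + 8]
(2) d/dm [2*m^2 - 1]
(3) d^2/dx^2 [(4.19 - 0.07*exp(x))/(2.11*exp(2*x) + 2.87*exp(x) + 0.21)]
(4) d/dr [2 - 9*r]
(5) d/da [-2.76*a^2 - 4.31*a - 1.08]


(1) = -30*w^2 + 16*w + 6
(2) = 4*m
(3) = (-0.311647*exp(4*x) + 75.041095*exp(3*x) + 76.306251*exp(2*x) + 27.128444*exp(x) - 2.5284)*exp(x)/(9.393931*exp(6*x) + 38.332581*exp(5*x) + 54.9444*exp(4*x) + 31.270085*exp(3*x) + 5.4684*exp(2*x) + 0.379701*exp(x) + 0.009261)
(4) = -9
(5) = -5.52*a - 4.31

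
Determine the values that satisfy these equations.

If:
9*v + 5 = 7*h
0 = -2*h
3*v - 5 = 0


Then:
No Solution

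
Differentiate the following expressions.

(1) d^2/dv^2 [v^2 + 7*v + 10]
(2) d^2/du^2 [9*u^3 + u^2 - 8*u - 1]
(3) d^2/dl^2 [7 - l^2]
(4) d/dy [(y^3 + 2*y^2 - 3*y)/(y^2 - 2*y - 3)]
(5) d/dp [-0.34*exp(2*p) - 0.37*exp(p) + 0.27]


(1) = 2
(2) = 54*u + 2
(3) = -2
(4) = (y^4 - 4*y^3 - 10*y^2 - 12*y + 9)/(y^4 - 4*y^3 - 2*y^2 + 12*y + 9)
(5) = (-0.68*exp(p) - 0.37)*exp(p)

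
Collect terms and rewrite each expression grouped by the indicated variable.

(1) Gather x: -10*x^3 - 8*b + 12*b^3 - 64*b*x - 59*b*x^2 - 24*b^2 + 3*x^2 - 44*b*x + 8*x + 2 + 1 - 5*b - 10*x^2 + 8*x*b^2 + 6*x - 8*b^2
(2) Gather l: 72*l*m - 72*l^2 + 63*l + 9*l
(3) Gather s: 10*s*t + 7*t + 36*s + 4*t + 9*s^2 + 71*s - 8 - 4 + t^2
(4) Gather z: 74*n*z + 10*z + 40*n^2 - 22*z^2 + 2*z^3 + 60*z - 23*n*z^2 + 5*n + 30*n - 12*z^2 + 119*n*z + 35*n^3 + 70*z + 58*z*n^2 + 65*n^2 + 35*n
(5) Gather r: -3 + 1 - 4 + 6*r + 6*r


(1) = 12*b^3 - 32*b^2 - 13*b - 10*x^3 + x^2*(-59*b - 7) + x*(8*b^2 - 108*b + 14) + 3
(2) = -72*l^2 + l*(72*m + 72)
(3) = 9*s^2 + s*(10*t + 107) + t^2 + 11*t - 12
(4) = 35*n^3 + 105*n^2 + 70*n + 2*z^3 + z^2*(-23*n - 34) + z*(58*n^2 + 193*n + 140)
(5) = 12*r - 6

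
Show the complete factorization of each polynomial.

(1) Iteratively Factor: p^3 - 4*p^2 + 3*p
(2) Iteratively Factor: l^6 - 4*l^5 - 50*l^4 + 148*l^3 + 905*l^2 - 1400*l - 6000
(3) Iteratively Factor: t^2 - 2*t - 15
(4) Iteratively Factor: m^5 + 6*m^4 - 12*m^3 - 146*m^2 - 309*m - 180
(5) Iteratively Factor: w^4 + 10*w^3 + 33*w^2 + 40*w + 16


(1) = (p)*(p^2 - 4*p + 3) = p*(p - 3)*(p - 1)
(2) = (l - 5)*(l^5 + l^4 - 45*l^3 - 77*l^2 + 520*l + 1200) = (l - 5)^2*(l^4 + 6*l^3 - 15*l^2 - 152*l - 240) = (l - 5)^3*(l^3 + 11*l^2 + 40*l + 48) = (l - 5)^3*(l + 4)*(l^2 + 7*l + 12) = (l - 5)^3*(l + 4)^2*(l + 3)
(3) = (t - 5)*(t + 3)
(4) = (m + 3)*(m^4 + 3*m^3 - 21*m^2 - 83*m - 60) = (m - 5)*(m + 3)*(m^3 + 8*m^2 + 19*m + 12) = (m - 5)*(m + 3)*(m + 4)*(m^2 + 4*m + 3) = (m - 5)*(m + 3)^2*(m + 4)*(m + 1)
(5) = (w + 1)*(w^3 + 9*w^2 + 24*w + 16) = (w + 1)*(w + 4)*(w^2 + 5*w + 4) = (w + 1)*(w + 4)^2*(w + 1)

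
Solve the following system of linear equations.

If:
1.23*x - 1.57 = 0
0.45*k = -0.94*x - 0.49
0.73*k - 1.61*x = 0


Then:
No Solution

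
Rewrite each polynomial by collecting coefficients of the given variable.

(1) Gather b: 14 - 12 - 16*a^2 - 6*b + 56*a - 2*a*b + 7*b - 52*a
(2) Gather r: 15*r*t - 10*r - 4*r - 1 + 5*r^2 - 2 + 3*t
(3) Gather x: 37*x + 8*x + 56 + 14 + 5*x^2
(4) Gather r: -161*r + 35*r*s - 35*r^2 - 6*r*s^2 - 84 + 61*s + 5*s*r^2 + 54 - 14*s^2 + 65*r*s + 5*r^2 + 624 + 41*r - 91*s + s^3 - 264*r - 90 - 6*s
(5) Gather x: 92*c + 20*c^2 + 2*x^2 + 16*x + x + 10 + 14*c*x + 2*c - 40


(1) = -16*a^2 + 4*a + b*(1 - 2*a) + 2
(2) = 5*r^2 + r*(15*t - 14) + 3*t - 3
(3) = 5*x^2 + 45*x + 70
(4) = r^2*(5*s - 30) + r*(-6*s^2 + 100*s - 384) + s^3 - 14*s^2 - 36*s + 504
(5) = 20*c^2 + 94*c + 2*x^2 + x*(14*c + 17) - 30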